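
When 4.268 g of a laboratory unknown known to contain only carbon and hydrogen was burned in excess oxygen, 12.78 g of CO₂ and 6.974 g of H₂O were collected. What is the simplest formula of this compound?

C3H8

mol C = 12.78 g CO₂ ÷ 44.009 g/mol = 0.29040 mol
mol H = 2 × 6.974 g H₂O ÷ 18.015 g/mol = 0.77424 mol
Divide by the smallest (0.29040 mol): C 1.000, H 2.666
Multiplying each by 3 gives whole numbers: C 3.00, H 8.00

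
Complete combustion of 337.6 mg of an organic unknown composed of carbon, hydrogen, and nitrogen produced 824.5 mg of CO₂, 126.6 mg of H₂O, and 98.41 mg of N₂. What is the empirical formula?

mol C = 0.8245 g CO₂ ÷ 44.009 g/mol = 0.018735 mol
mol H = 2 × 0.1266 g H₂O ÷ 18.015 g/mol = 0.014055 mol
mol N = 2 × 0.09841 g N₂ ÷ 28.014 g/mol = 0.0070258 mol
Divide by the smallest (0.0070258 mol): C 2.667, H 2.000, N 1.000
Multiplying each by 3 gives whole numbers: C 8.00, H 6.00, N 3.00

C8H6N3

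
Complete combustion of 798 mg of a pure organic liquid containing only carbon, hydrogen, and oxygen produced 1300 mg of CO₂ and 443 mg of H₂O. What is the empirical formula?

C6H10O5

mol C = 1.30 g CO₂ ÷ 44.009 g/mol = 0.02954 mol
mol H = 2 × 0.443 g H₂O ÷ 18.015 g/mol = 0.04918 mol
mass O = 0.798 − (0.3548 + 0.04957) = 0.3936 g → mol O = 0.3936 ÷ 15.999 = 0.02460 mol
Divide by the smallest (0.02460 mol): C 1.201, H 1.999, O 1.000
Multiplying each by 5 gives whole numbers: C 6.00, H 9.99, O 5.00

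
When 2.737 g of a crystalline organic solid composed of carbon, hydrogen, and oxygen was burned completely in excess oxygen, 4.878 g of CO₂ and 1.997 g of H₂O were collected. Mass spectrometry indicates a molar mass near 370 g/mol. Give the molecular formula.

C15H30O10

mol C = 4.878 g CO₂ ÷ 44.009 g/mol = 0.11084 mol
mol H = 2 × 1.997 g H₂O ÷ 18.015 g/mol = 0.22170 mol
mass O = 2.737 − (1.3313 + 0.22348) = 1.1822 g → mol O = 1.1822 ÷ 15.999 = 0.073893 mol
Divide by the smallest (0.073893 mol): C 1.500, H 3.000, O 1.000
Multiplying each by 2 gives whole numbers: C 3.00, H 6.00, O 2.00
Empirical formula: C3H6O2
Empirical-formula mass = 74.08 g/mol; 370 ÷ 74.08 ≈ 5, so the molecular formula is C15H30O10.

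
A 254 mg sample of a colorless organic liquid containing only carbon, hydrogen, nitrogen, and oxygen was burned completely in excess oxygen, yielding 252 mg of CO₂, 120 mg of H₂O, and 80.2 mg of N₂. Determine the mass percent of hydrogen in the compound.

5.3%

mol C = 0.252 g CO₂ ÷ 44.009 g/mol = 0.005726 mol
mol H = 2 × 0.120 g H₂O ÷ 18.015 g/mol = 0.01332 mol
mol N = 2 × 0.0802 g N₂ ÷ 28.014 g/mol = 0.005726 mol
mass O = 0.254 − (0.06878 + 0.01343 + 0.08020) = 0.09159 g → mol O = 0.09159 ÷ 15.999 = 0.005725 mol
mass % H = 0.01343 g ÷ 0.254 g × 100%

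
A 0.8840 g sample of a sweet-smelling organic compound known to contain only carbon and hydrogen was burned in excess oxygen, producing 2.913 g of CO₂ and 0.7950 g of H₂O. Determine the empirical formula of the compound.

C3H4

mol C = 2.913 g CO₂ ÷ 44.009 g/mol = 0.066191 mol
mol H = 2 × 0.7950 g H₂O ÷ 18.015 g/mol = 0.088260 mol
Divide by the smallest (0.066191 mol): C 1.000, H 1.333
Multiplying each by 3 gives whole numbers: C 3.00, H 4.00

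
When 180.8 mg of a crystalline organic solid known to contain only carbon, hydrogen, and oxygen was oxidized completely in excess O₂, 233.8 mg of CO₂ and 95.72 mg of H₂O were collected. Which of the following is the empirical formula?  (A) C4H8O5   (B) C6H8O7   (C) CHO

(A) C4H8O5

mol C = 0.2338 g CO₂ ÷ 44.009 g/mol = 0.0053125 mol
mol H = 2 × 0.09572 g H₂O ÷ 18.015 g/mol = 0.010627 mol
mass O = 0.1808 − (0.063809 + 0.010712) = 0.10628 g → mol O = 0.10628 ÷ 15.999 = 0.0066429 mol
Divide by the smallest (0.0053125 mol): C 1.000, H 2.000, O 1.250
Multiplying each by 4 gives whole numbers: C 4.00, H 8.00, O 5.00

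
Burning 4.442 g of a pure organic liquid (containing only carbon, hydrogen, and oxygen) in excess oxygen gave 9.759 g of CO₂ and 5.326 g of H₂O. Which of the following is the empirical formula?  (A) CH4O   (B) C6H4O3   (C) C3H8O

mol C = 9.759 g CO₂ ÷ 44.009 g/mol = 0.22175 mol
mol H = 2 × 5.326 g H₂O ÷ 18.015 g/mol = 0.59129 mol
mass O = 4.442 − (2.6634 + 0.59602) = 1.1825 g → mol O = 1.1825 ÷ 15.999 = 0.073914 mol
Divide by the smallest (0.073914 mol): C 3.000, H 8.000, O 1.000

(C) C3H8O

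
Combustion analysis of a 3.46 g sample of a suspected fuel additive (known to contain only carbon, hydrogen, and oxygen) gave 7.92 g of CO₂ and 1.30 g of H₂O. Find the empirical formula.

mol C = 7.92 g CO₂ ÷ 44.009 g/mol = 0.1800 mol
mol H = 2 × 1.30 g H₂O ÷ 18.015 g/mol = 0.1443 mol
mass O = 3.46 − (2.162 + 0.1455) = 1.153 g → mol O = 1.153 ÷ 15.999 = 0.07207 mol
Divide by the smallest (0.07207 mol): C 2.497, H 2.003, O 1.000
Multiplying each by 2 gives whole numbers: C 4.99, H 4.01, O 2.00

C5H4O2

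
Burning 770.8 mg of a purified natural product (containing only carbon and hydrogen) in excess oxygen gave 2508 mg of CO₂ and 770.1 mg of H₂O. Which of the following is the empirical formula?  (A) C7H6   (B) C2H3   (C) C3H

(B) C2H3

mol C = 2.508 g CO₂ ÷ 44.009 g/mol = 0.056988 mol
mol H = 2 × 0.7701 g H₂O ÷ 18.015 g/mol = 0.085495 mol
Divide by the smallest (0.056988 mol): C 1.000, H 1.500
Multiplying each by 2 gives whole numbers: C 2.00, H 3.00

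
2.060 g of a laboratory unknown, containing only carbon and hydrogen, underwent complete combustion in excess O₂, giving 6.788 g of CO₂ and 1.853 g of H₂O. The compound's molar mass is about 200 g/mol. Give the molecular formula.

mol C = 6.788 g CO₂ ÷ 44.009 g/mol = 0.15424 mol
mol H = 2 × 1.853 g H₂O ÷ 18.015 g/mol = 0.20572 mol
Divide by the smallest (0.15424 mol): C 1.000, H 1.334
Multiplying each by 3 gives whole numbers: C 3.00, H 4.00
Empirical formula: C3H4
Empirical-formula mass = 40.06 g/mol; 200 ÷ 40.06 ≈ 5, so the molecular formula is C15H20.

C15H20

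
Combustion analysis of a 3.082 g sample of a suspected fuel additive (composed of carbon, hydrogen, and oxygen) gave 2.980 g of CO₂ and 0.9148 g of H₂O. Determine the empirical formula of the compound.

mol C = 2.980 g CO₂ ÷ 44.009 g/mol = 0.067713 mol
mol H = 2 × 0.9148 g H₂O ÷ 18.015 g/mol = 0.10156 mol
mass O = 3.082 − (0.81331 + 0.10237) = 2.1663 g → mol O = 2.1663 ÷ 15.999 = 0.13540 mol
Divide by the smallest (0.067713 mol): C 1.000, H 1.500, O 2.000
Multiplying each by 2 gives whole numbers: C 2.00, H 3.00, O 4.00

C2H3O4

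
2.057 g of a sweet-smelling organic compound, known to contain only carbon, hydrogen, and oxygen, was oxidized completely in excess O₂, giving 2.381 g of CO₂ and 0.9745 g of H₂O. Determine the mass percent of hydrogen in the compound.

mol C = 2.381 g CO₂ ÷ 44.009 g/mol = 0.054103 mol
mol H = 2 × 0.9745 g H₂O ÷ 18.015 g/mol = 0.10819 mol
mass O = 2.057 − (0.64983 + 0.10905) = 1.2981 g → mol O = 1.2981 ÷ 15.999 = 0.081138 mol
mass % H = 0.10905 g ÷ 2.057 g × 100%

5.30%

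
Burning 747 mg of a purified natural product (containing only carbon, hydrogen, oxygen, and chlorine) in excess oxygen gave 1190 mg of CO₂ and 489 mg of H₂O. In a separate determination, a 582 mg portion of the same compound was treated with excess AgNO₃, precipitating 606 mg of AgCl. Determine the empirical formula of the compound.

C5H10ClO2

mol C = 1.19 g CO₂ ÷ 44.009 g/mol = 0.02704 mol
mol H = 2 × 0.489 g H₂O ÷ 18.015 g/mol = 0.05429 mol
From the AgCl data: mol Cl per gram of compound = (0.606 ÷ 143.318) ÷ 0.582 = 0.007265 mol/g, so in the 0.747 g combustion sample mol Cl = 0.005427 mol
mass O = 0.747 − (0.3248 + 0.05472 + 0.1924) = 0.1751 g → mol O = 0.1751 ÷ 15.999 = 0.01095 mol
Divide by the smallest (0.005427 mol): C 4.982, H 10.003, Cl 1.000, O 2.017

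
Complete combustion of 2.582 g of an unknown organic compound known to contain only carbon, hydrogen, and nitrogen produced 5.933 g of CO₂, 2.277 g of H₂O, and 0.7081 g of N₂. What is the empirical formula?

C8H15N3

mol C = 5.933 g CO₂ ÷ 44.009 g/mol = 0.13481 mol
mol H = 2 × 2.277 g H₂O ÷ 18.015 g/mol = 0.25279 mol
mol N = 2 × 0.7081 g N₂ ÷ 28.014 g/mol = 0.050553 mol
Divide by the smallest (0.050553 mol): C 2.667, H 5.000, N 1.000
Multiplying each by 3 gives whole numbers: C 8.00, H 15.00, N 3.00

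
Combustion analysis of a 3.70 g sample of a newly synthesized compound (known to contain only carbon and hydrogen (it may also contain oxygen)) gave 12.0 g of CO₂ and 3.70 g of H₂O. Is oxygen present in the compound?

mol C = 12.0 g CO₂ ÷ 44.009 g/mol = 0.2727 mol
mol H = 2 × 3.70 g H₂O ÷ 18.015 g/mol = 0.4108 mol
C and H together account for 3.689 g — essentially the entire 3.70 g sample — so the compound contains no oxygen.

no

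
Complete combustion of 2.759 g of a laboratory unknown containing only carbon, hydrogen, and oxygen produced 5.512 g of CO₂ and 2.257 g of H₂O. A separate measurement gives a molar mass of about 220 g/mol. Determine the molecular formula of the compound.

C10H20O5

mol C = 5.512 g CO₂ ÷ 44.009 g/mol = 0.12525 mol
mol H = 2 × 2.257 g H₂O ÷ 18.015 g/mol = 0.25057 mol
mass O = 2.759 − (1.5043 + 0.25257) = 1.0021 g → mol O = 1.0021 ÷ 15.999 = 0.062634 mol
Divide by the smallest (0.062634 mol): C 2.000, H 4.001, O 1.000
Empirical formula: C2H4O
Empirical-formula mass = 44.05 g/mol; 220 ÷ 44.05 ≈ 5, so the molecular formula is C10H20O5.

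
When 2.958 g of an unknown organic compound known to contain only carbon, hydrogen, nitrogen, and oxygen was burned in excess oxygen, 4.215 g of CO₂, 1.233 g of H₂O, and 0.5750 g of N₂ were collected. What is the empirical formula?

mol C = 4.215 g CO₂ ÷ 44.009 g/mol = 0.095776 mol
mol H = 2 × 1.233 g H₂O ÷ 18.015 g/mol = 0.13689 mol
mol N = 2 × 0.5750 g N₂ ÷ 28.014 g/mol = 0.041051 mol
mass O = 2.958 − (1.1504 + 0.13798 + 0.57500) = 1.0947 g → mol O = 1.0947 ÷ 15.999 = 0.068420 mol
Divide by the smallest (0.041051 mol): C 2.333, H 3.335, N 1.000, O 1.667
Multiplying each by 3 gives whole numbers: C 7.00, H 10.00, N 3.00, O 5.00

C7H10N3O5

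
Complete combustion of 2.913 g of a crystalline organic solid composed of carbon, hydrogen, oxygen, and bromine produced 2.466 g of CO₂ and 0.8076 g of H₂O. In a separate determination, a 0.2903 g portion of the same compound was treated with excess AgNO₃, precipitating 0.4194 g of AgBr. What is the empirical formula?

mol C = 2.466 g CO₂ ÷ 44.009 g/mol = 0.056034 mol
mol H = 2 × 0.8076 g H₂O ÷ 18.015 g/mol = 0.089659 mol
From the AgBr data: mol Br per gram of compound = (0.4194 ÷ 187.772) ÷ 0.2903 = 0.0076940 mol/g, so in the 2.913 g combustion sample mol Br = 0.022413 mol
mass O = 2.913 − (0.67302 + 0.090376 + 1.7909) = 0.35875 g → mol O = 0.35875 ÷ 15.999 = 0.022423 mol
Divide by the smallest (0.022413 mol): C 2.500, H 4.000, Br 1.000, O 1.000
Multiplying each by 2 gives whole numbers: C 5.00, H 8.00, Br 2.00, O 2.00

C5H8Br2O2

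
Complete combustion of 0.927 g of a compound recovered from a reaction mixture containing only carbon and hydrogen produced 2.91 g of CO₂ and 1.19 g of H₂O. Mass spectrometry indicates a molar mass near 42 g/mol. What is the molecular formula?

C3H6

mol C = 2.91 g CO₂ ÷ 44.009 g/mol = 0.06612 mol
mol H = 2 × 1.19 g H₂O ÷ 18.015 g/mol = 0.1321 mol
Divide by the smallest (0.06612 mol): C 1.000, H 1.998
Empirical formula: CH2
Empirical-formula mass = 14.03 g/mol; 42 ÷ 14.03 ≈ 3, so the molecular formula is C3H6.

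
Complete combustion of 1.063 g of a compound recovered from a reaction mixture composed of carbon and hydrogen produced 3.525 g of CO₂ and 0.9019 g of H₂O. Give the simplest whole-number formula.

mol C = 3.525 g CO₂ ÷ 44.009 g/mol = 0.080097 mol
mol H = 2 × 0.9019 g H₂O ÷ 18.015 g/mol = 0.10013 mol
Divide by the smallest (0.080097 mol): C 1.000, H 1.250
Multiplying each by 4 gives whole numbers: C 4.00, H 5.00

C4H5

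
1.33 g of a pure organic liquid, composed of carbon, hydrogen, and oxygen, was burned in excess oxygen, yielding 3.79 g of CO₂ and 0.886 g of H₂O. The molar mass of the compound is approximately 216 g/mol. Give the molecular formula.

mol C = 3.79 g CO₂ ÷ 44.009 g/mol = 0.08612 mol
mol H = 2 × 0.886 g H₂O ÷ 18.015 g/mol = 0.09836 mol
mass O = 1.33 − (1.034 + 0.09915) = 0.1965 g → mol O = 0.1965 ÷ 15.999 = 0.01228 mol
Divide by the smallest (0.01228 mol): C 7.013, H 8.010, O 1.000
Empirical formula: C7H8O
Empirical-formula mass = 108.14 g/mol; 216 ÷ 108.14 ≈ 2, so the molecular formula is C14H16O2.

C14H16O2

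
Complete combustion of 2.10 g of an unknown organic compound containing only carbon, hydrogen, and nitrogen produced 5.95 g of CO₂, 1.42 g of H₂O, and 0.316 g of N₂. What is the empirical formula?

C6H7N

mol C = 5.95 g CO₂ ÷ 44.009 g/mol = 0.1352 mol
mol H = 2 × 1.42 g H₂O ÷ 18.015 g/mol = 0.1576 mol
mol N = 2 × 0.316 g N₂ ÷ 28.014 g/mol = 0.02256 mol
Divide by the smallest (0.02256 mol): C 5.993, H 6.988, N 1.000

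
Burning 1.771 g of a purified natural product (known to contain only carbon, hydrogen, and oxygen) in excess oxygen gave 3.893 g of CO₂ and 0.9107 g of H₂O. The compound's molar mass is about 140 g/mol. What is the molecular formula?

mol C = 3.893 g CO₂ ÷ 44.009 g/mol = 0.088459 mol
mol H = 2 × 0.9107 g H₂O ÷ 18.015 g/mol = 0.10110 mol
mass O = 1.771 − (1.0625 + 0.10191) = 0.60660 g → mol O = 0.60660 ÷ 15.999 = 0.037915 mol
Divide by the smallest (0.037915 mol): C 2.333, H 2.667, O 1.000
Multiplying each by 3 gives whole numbers: C 7.00, H 8.00, O 3.00
Empirical formula: C7H8O3
Empirical-formula mass = 140.14 g/mol; 140 ÷ 140.14 ≈ 1, so the molecular formula is C7H8O3.

C7H8O3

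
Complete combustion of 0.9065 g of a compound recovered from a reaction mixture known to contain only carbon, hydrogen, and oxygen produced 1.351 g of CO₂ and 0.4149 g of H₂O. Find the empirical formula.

mol C = 1.351 g CO₂ ÷ 44.009 g/mol = 0.030698 mol
mol H = 2 × 0.4149 g H₂O ÷ 18.015 g/mol = 0.046062 mol
mass O = 0.9065 − (0.36872 + 0.046430) = 0.49135 g → mol O = 0.49135 ÷ 15.999 = 0.030711 mol
Divide by the smallest (0.030698 mol): C 1.000, H 1.500, O 1.000
Multiplying each by 2 gives whole numbers: C 2.00, H 3.00, O 2.00

C2H3O2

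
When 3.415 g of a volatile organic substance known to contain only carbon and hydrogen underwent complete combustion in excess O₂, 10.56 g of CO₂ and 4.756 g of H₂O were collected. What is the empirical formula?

C5H11

mol C = 10.56 g CO₂ ÷ 44.009 g/mol = 0.23995 mol
mol H = 2 × 4.756 g H₂O ÷ 18.015 g/mol = 0.52800 mol
Divide by the smallest (0.23995 mol): C 1.000, H 2.200
Multiplying each by 5 gives whole numbers: C 5.00, H 11.00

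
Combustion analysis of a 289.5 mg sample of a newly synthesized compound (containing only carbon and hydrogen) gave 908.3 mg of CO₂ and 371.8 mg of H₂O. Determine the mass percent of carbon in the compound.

mol C = 0.9083 g CO₂ ÷ 44.009 g/mol = 0.020639 mol
mol H = 2 × 0.3718 g H₂O ÷ 18.015 g/mol = 0.041277 mol
mass % C = 0.24789 g ÷ 0.2895 g × 100%

85.63%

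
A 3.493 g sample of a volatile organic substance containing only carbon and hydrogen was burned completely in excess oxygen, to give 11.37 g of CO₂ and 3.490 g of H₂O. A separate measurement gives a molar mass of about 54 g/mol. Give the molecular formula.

C4H6

mol C = 11.37 g CO₂ ÷ 44.009 g/mol = 0.25836 mol
mol H = 2 × 3.490 g H₂O ÷ 18.015 g/mol = 0.38745 mol
Divide by the smallest (0.25836 mol): C 1.000, H 1.500
Multiplying each by 2 gives whole numbers: C 2.00, H 3.00
Empirical formula: C2H3
Empirical-formula mass = 27.05 g/mol; 54 ÷ 27.05 ≈ 2, so the molecular formula is C4H6.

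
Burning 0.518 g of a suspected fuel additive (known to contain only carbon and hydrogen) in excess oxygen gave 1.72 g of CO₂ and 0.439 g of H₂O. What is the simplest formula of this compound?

mol C = 1.72 g CO₂ ÷ 44.009 g/mol = 0.03908 mol
mol H = 2 × 0.439 g H₂O ÷ 18.015 g/mol = 0.04874 mol
Divide by the smallest (0.03908 mol): C 1.000, H 1.247
Multiplying each by 4 gives whole numbers: C 4.00, H 4.99

C4H5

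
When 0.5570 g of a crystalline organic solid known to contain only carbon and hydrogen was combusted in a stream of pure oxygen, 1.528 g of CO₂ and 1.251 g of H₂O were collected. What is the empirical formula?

CH4

mol C = 1.528 g CO₂ ÷ 44.009 g/mol = 0.034720 mol
mol H = 2 × 1.251 g H₂O ÷ 18.015 g/mol = 0.13888 mol
Divide by the smallest (0.034720 mol): C 1.000, H 4.000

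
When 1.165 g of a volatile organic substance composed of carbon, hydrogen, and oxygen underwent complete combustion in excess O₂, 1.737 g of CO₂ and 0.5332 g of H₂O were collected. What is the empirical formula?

C2H3O2

mol C = 1.737 g CO₂ ÷ 44.009 g/mol = 0.039469 mol
mol H = 2 × 0.5332 g H₂O ÷ 18.015 g/mol = 0.059195 mol
mass O = 1.165 − (0.47406 + 0.059669) = 0.63127 g → mol O = 0.63127 ÷ 15.999 = 0.039457 mol
Divide by the smallest (0.039457 mol): C 1.000, H 1.500, O 1.000
Multiplying each by 2 gives whole numbers: C 2.00, H 3.00, O 2.00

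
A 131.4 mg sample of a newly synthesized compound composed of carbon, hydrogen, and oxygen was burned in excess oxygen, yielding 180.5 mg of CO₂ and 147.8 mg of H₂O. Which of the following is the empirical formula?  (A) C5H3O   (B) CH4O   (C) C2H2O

(B) CH4O

mol C = 0.1805 g CO₂ ÷ 44.009 g/mol = 0.0041014 mol
mol H = 2 × 0.1478 g H₂O ÷ 18.015 g/mol = 0.016409 mol
mass O = 0.1314 − (0.049262 + 0.016540) = 0.065598 g → mol O = 0.065598 ÷ 15.999 = 0.0041001 mol
Divide by the smallest (0.0041001 mol): C 1.000, H 4.002, O 1.000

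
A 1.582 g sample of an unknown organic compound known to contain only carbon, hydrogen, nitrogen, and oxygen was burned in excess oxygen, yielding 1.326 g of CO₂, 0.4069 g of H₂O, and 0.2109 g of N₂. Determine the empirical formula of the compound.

mol C = 1.326 g CO₂ ÷ 44.009 g/mol = 0.030130 mol
mol H = 2 × 0.4069 g H₂O ÷ 18.015 g/mol = 0.045173 mol
mol N = 2 × 0.2109 g N₂ ÷ 28.014 g/mol = 0.015057 mol
mass O = 1.582 − (0.36189 + 0.045535 + 0.21090) = 0.96367 g → mol O = 0.96367 ÷ 15.999 = 0.060233 mol
Divide by the smallest (0.015057 mol): C 2.001, H 3.000, N 1.000, O 4.000

C2H3NO4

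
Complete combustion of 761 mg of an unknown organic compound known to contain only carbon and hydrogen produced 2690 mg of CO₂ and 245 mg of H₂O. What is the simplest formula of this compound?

C9H4

mol C = 2.69 g CO₂ ÷ 44.009 g/mol = 0.06112 mol
mol H = 2 × 0.245 g H₂O ÷ 18.015 g/mol = 0.02720 mol
Divide by the smallest (0.02720 mol): C 2.247, H 1.000
Multiplying each by 4 gives whole numbers: C 8.99, H 4.00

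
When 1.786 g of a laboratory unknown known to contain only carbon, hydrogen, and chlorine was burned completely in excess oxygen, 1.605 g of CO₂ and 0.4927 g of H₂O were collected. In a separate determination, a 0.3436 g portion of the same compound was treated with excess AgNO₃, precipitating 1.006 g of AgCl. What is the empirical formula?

mol C = 1.605 g CO₂ ÷ 44.009 g/mol = 0.036470 mol
mol H = 2 × 0.4927 g H₂O ÷ 18.015 g/mol = 0.054699 mol
From the AgCl data: mol Cl per gram of compound = (1.006 ÷ 143.318) ÷ 0.3436 = 0.020429 mol/g, so in the 1.786 g combustion sample mol Cl = 0.036486 mol
Divide by the smallest (0.036470 mol): C 1.000, H 1.500, Cl 1.000
Multiplying each by 2 gives whole numbers: C 2.00, H 3.00, Cl 2.00

C2H3Cl2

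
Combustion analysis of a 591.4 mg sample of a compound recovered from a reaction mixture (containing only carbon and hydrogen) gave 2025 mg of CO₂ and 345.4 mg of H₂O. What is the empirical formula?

mol C = 2.025 g CO₂ ÷ 44.009 g/mol = 0.046013 mol
mol H = 2 × 0.3454 g H₂O ÷ 18.015 g/mol = 0.038346 mol
Divide by the smallest (0.038346 mol): C 1.200, H 1.000
Multiplying each by 5 gives whole numbers: C 6.00, H 5.00

C6H5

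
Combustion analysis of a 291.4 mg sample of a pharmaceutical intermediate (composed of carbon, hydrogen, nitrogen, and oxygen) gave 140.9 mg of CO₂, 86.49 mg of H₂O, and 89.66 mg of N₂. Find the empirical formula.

CH3N2O3

mol C = 0.1409 g CO₂ ÷ 44.009 g/mol = 0.0032016 mol
mol H = 2 × 0.08649 g H₂O ÷ 18.015 g/mol = 0.0096020 mol
mol N = 2 × 0.08966 g N₂ ÷ 28.014 g/mol = 0.0064011 mol
mass O = 0.2914 − (0.038455 + 0.0096788 + 0.089660) = 0.15361 g → mol O = 0.15361 ÷ 15.999 = 0.0096010 mol
Divide by the smallest (0.0032016 mol): C 1.000, H 2.999, N 1.999, O 2.999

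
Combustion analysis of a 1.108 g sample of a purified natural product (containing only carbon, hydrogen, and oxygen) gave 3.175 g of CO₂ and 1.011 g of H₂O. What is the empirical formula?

mol C = 3.175 g CO₂ ÷ 44.009 g/mol = 0.072144 mol
mol H = 2 × 1.011 g H₂O ÷ 18.015 g/mol = 0.11224 mol
mass O = 1.108 − (0.86653 + 0.11314) = 0.12834 g → mol O = 0.12834 ÷ 15.999 = 0.0080215 mol
Divide by the smallest (0.0080215 mol): C 8.994, H 13.992, O 1.000

C9H14O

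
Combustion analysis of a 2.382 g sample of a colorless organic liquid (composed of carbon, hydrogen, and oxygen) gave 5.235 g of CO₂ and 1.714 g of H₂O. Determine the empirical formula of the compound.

mol C = 5.235 g CO₂ ÷ 44.009 g/mol = 0.11895 mol
mol H = 2 × 1.714 g H₂O ÷ 18.015 g/mol = 0.19029 mol
mass O = 2.382 − (1.4287 + 0.19181) = 0.76145 g → mol O = 0.76145 ÷ 15.999 = 0.047593 mol
Divide by the smallest (0.047593 mol): C 2.499, H 3.998, O 1.000
Multiplying each by 2 gives whole numbers: C 5.00, H 8.00, O 2.00

C5H8O2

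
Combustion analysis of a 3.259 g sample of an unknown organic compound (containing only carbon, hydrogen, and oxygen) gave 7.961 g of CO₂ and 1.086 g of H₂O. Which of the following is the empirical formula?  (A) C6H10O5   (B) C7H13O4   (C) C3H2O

mol C = 7.961 g CO₂ ÷ 44.009 g/mol = 0.18089 mol
mol H = 2 × 1.086 g H₂O ÷ 18.015 g/mol = 0.12057 mol
mass O = 3.259 − (2.1727 + 0.12153) = 0.96474 g → mol O = 0.96474 ÷ 15.999 = 0.060300 mol
Divide by the smallest (0.060300 mol): C 3.000, H 1.999, O 1.000

(C) C3H2O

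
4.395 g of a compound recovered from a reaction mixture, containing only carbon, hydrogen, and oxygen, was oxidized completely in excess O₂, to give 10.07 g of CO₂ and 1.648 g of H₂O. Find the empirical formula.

C5H4O2

mol C = 10.07 g CO₂ ÷ 44.009 g/mol = 0.22882 mol
mol H = 2 × 1.648 g H₂O ÷ 18.015 g/mol = 0.18296 mol
mass O = 4.395 − (2.7483 + 0.18442) = 1.4623 g → mol O = 1.4623 ÷ 15.999 = 0.091397 mol
Divide by the smallest (0.091397 mol): C 2.504, H 2.002, O 1.000
Multiplying each by 2 gives whole numbers: C 5.01, H 4.00, O 2.00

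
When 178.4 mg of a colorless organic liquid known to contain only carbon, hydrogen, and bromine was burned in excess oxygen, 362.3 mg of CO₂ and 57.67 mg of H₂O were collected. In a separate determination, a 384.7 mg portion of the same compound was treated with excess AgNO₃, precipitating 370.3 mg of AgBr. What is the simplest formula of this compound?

mol C = 0.3623 g CO₂ ÷ 44.009 g/mol = 0.0082324 mol
mol H = 2 × 0.05767 g H₂O ÷ 18.015 g/mol = 0.0064024 mol
From the AgBr data: mol Br per gram of compound = (0.3703 ÷ 187.772) ÷ 0.3847 = 0.0051263 mol/g, so in the 0.1784 g combustion sample mol Br = 0.00091452 mol
Divide by the smallest (0.00091452 mol): C 9.002, H 7.001, Br 1.000

C9H7Br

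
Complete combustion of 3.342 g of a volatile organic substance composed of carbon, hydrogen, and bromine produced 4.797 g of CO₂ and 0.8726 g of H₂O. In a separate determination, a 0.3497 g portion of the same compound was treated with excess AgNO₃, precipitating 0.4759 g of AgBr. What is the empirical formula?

C9H8Br2

mol C = 4.797 g CO₂ ÷ 44.009 g/mol = 0.10900 mol
mol H = 2 × 0.8726 g H₂O ÷ 18.015 g/mol = 0.096875 mol
From the AgBr data: mol Br per gram of compound = (0.4759 ÷ 187.772) ÷ 0.3497 = 0.0072475 mol/g, so in the 3.342 g combustion sample mol Br = 0.024221 mol
Divide by the smallest (0.024221 mol): C 4.500, H 4.000, Br 1.000
Multiplying each by 2 gives whole numbers: C 9.00, H 8.00, Br 2.00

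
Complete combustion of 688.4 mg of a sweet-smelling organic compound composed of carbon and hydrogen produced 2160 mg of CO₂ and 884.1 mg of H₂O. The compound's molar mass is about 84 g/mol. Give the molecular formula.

C6H12

mol C = 2.160 g CO₂ ÷ 44.009 g/mol = 0.049081 mol
mol H = 2 × 0.8841 g H₂O ÷ 18.015 g/mol = 0.098152 mol
Divide by the smallest (0.049081 mol): C 1.000, H 2.000
Empirical formula: CH2
Empirical-formula mass = 14.03 g/mol; 84 ÷ 14.03 ≈ 6, so the molecular formula is C6H12.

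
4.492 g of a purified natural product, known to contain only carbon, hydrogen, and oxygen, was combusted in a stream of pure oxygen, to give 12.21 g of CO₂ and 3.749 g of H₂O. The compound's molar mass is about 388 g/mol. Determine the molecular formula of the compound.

mol C = 12.21 g CO₂ ÷ 44.009 g/mol = 0.27744 mol
mol H = 2 × 3.749 g H₂O ÷ 18.015 g/mol = 0.41621 mol
mass O = 4.492 − (3.3324 + 0.41954) = 0.74009 g → mol O = 0.74009 ÷ 15.999 = 0.046259 mol
Divide by the smallest (0.046259 mol): C 5.998, H 8.997, O 1.000
Empirical formula: C6H9O
Empirical-formula mass = 97.14 g/mol; 388 ÷ 97.14 ≈ 4, so the molecular formula is C24H36O4.

C24H36O4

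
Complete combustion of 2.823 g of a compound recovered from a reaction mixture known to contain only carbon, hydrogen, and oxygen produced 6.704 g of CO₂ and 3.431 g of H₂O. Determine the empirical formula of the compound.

mol C = 6.704 g CO₂ ÷ 44.009 g/mol = 0.15233 mol
mol H = 2 × 3.431 g H₂O ÷ 18.015 g/mol = 0.38090 mol
mass O = 2.823 − (1.8297 + 0.38395) = 0.60938 g → mol O = 0.60938 ÷ 15.999 = 0.038089 mol
Divide by the smallest (0.038089 mol): C 3.999, H 10.000, O 1.000

C4H10O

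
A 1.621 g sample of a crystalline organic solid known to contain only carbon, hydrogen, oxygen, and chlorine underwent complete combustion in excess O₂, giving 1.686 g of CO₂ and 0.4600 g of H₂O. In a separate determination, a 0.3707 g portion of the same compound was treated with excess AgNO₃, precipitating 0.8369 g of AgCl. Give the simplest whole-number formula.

mol C = 1.686 g CO₂ ÷ 44.009 g/mol = 0.038310 mol
mol H = 2 × 0.4600 g H₂O ÷ 18.015 g/mol = 0.051069 mol
From the AgCl data: mol Cl per gram of compound = (0.8369 ÷ 143.318) ÷ 0.3707 = 0.015753 mol/g, so in the 1.621 g combustion sample mol Cl = 0.025535 mol
mass O = 1.621 − (0.46015 + 0.051477 + 0.90521) = 0.20417 g → mol O = 0.20417 ÷ 15.999 = 0.012761 mol
Divide by the smallest (0.012761 mol): C 3.002, H 4.002, Cl 2.001, O 1.000

C3H4Cl2O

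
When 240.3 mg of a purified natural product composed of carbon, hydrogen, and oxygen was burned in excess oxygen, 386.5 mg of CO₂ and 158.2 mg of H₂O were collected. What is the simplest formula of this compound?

C6H12O5

mol C = 0.3865 g CO₂ ÷ 44.009 g/mol = 0.0087823 mol
mol H = 2 × 0.1582 g H₂O ÷ 18.015 g/mol = 0.017563 mol
mass O = 0.2403 − (0.10548 + 0.017704) = 0.11711 g → mol O = 0.11711 ÷ 15.999 = 0.0073200 mol
Divide by the smallest (0.0073200 mol): C 1.200, H 2.399, O 1.000
Multiplying each by 5 gives whole numbers: C 6.00, H 12.00, O 5.00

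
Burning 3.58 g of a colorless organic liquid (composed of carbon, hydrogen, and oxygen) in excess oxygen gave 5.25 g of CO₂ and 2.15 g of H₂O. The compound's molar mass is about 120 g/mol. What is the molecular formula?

mol C = 5.25 g CO₂ ÷ 44.009 g/mol = 0.1193 mol
mol H = 2 × 2.15 g H₂O ÷ 18.015 g/mol = 0.2387 mol
mass O = 3.58 − (1.433 + 0.2406) = 1.907 g → mol O = 1.907 ÷ 15.999 = 0.1192 mol
Divide by the smallest (0.1192 mol): C 1.001, H 2.003, O 1.000
Empirical formula: CH2O
Empirical-formula mass = 30.03 g/mol; 120 ÷ 30.03 ≈ 4, so the molecular formula is C4H8O4.

C4H8O4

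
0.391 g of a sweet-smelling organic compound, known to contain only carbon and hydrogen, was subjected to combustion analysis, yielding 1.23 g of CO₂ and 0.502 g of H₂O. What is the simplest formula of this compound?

CH2

mol C = 1.23 g CO₂ ÷ 44.009 g/mol = 0.02795 mol
mol H = 2 × 0.502 g H₂O ÷ 18.015 g/mol = 0.05573 mol
Divide by the smallest (0.02795 mol): C 1.000, H 1.994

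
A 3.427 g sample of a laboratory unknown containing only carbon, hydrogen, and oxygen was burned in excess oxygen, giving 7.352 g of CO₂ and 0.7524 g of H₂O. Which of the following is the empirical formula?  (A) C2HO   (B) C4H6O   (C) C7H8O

mol C = 7.352 g CO₂ ÷ 44.009 g/mol = 0.16706 mol
mol H = 2 × 0.7524 g H₂O ÷ 18.015 g/mol = 0.083530 mol
mass O = 3.427 − (2.0065 + 0.084199) = 1.3363 g → mol O = 1.3363 ÷ 15.999 = 0.083523 mol
Divide by the smallest (0.083523 mol): C 2.000, H 1.000, O 1.000

(A) C2HO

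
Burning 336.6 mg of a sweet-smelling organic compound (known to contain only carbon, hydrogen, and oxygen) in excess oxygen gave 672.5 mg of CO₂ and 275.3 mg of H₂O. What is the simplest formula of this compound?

C2H4O

mol C = 0.6725 g CO₂ ÷ 44.009 g/mol = 0.015281 mol
mol H = 2 × 0.2753 g H₂O ÷ 18.015 g/mol = 0.030563 mol
mass O = 0.3366 − (0.18354 + 0.030808) = 0.12225 g → mol O = 0.12225 ÷ 15.999 = 0.0076413 mol
Divide by the smallest (0.0076413 mol): C 2.000, H 4.000, O 1.000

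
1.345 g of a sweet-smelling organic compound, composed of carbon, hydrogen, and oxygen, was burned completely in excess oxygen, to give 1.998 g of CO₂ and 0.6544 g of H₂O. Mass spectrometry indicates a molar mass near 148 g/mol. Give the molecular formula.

C5H8O5

mol C = 1.998 g CO₂ ÷ 44.009 g/mol = 0.045400 mol
mol H = 2 × 0.6544 g H₂O ÷ 18.015 g/mol = 0.072651 mol
mass O = 1.345 − (0.54530 + 0.073232) = 0.72647 g → mol O = 0.72647 ÷ 15.999 = 0.045407 mol
Divide by the smallest (0.045400 mol): C 1.000, H 1.600, O 1.000
Multiplying each by 5 gives whole numbers: C 5.00, H 8.00, O 5.00
Empirical formula: C5H8O5
Empirical-formula mass = 148.11 g/mol; 148 ÷ 148.11 ≈ 1, so the molecular formula is C5H8O5.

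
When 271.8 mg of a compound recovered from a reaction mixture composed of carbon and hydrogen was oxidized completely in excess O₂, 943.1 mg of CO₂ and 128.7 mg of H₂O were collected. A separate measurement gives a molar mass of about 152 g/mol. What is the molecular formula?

C12H8

mol C = 0.9431 g CO₂ ÷ 44.009 g/mol = 0.021430 mol
mol H = 2 × 0.1287 g H₂O ÷ 18.015 g/mol = 0.014288 mol
Divide by the smallest (0.014288 mol): C 1.500, H 1.000
Multiplying each by 2 gives whole numbers: C 3.00, H 2.00
Empirical formula: C3H2
Empirical-formula mass = 38.05 g/mol; 152 ÷ 38.05 ≈ 4, so the molecular formula is C12H8.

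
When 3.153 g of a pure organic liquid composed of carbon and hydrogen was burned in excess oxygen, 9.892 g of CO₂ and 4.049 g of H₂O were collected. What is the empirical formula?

CH2

mol C = 9.892 g CO₂ ÷ 44.009 g/mol = 0.22477 mol
mol H = 2 × 4.049 g H₂O ÷ 18.015 g/mol = 0.44951 mol
Divide by the smallest (0.22477 mol): C 1.000, H 2.000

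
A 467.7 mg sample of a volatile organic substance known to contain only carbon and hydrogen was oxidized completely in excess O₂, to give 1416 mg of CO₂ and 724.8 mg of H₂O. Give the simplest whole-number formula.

C2H5

mol C = 1.416 g CO₂ ÷ 44.009 g/mol = 0.032175 mol
mol H = 2 × 0.7248 g H₂O ÷ 18.015 g/mol = 0.080466 mol
Divide by the smallest (0.032175 mol): C 1.000, H 2.501
Multiplying each by 2 gives whole numbers: C 2.00, H 5.00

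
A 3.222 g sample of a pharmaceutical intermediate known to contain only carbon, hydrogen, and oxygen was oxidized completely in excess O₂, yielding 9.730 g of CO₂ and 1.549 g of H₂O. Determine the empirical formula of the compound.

mol C = 9.730 g CO₂ ÷ 44.009 g/mol = 0.22109 mol
mol H = 2 × 1.549 g H₂O ÷ 18.015 g/mol = 0.17197 mol
mass O = 3.222 − (2.6555 + 0.17334) = 0.39313 g → mol O = 0.39313 ÷ 15.999 = 0.024572 mol
Divide by the smallest (0.024572 mol): C 8.998, H 6.998, O 1.000

C9H7O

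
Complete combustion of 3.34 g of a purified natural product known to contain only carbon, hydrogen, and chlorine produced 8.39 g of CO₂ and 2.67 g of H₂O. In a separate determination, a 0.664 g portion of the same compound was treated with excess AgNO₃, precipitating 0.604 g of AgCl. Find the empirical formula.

C9H14Cl

mol C = 8.39 g CO₂ ÷ 44.009 g/mol = 0.1906 mol
mol H = 2 × 2.67 g H₂O ÷ 18.015 g/mol = 0.2964 mol
From the AgCl data: mol Cl per gram of compound = (0.604 ÷ 143.318) ÷ 0.664 = 0.006347 mol/g, so in the 3.34 g combustion sample mol Cl = 0.02120 mol
Divide by the smallest (0.02120 mol): C 8.993, H 13.983, Cl 1.000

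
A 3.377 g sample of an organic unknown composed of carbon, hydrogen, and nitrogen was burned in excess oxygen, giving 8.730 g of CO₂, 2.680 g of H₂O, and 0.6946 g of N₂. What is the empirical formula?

C4H6N

mol C = 8.730 g CO₂ ÷ 44.009 g/mol = 0.19837 mol
mol H = 2 × 2.680 g H₂O ÷ 18.015 g/mol = 0.29753 mol
mol N = 2 × 0.6946 g N₂ ÷ 28.014 g/mol = 0.049589 mol
Divide by the smallest (0.049589 mol): C 4.000, H 6.000, N 1.000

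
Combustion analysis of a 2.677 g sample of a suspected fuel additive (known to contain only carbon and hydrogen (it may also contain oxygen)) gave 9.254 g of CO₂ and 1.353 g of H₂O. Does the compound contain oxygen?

no

mol C = 9.254 g CO₂ ÷ 44.009 g/mol = 0.21028 mol
mol H = 2 × 1.353 g H₂O ÷ 18.015 g/mol = 0.15021 mol
C and H together account for 2.6770 g — essentially the entire 2.677 g sample — so the compound contains no oxygen.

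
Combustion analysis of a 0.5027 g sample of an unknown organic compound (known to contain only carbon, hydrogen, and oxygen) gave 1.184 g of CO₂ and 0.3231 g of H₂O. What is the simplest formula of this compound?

mol C = 1.184 g CO₂ ÷ 44.009 g/mol = 0.026904 mol
mol H = 2 × 0.3231 g H₂O ÷ 18.015 g/mol = 0.035870 mol
mass O = 0.5027 − (0.32314 + 0.036157) = 0.14340 g → mol O = 0.14340 ÷ 15.999 = 0.0089633 mol
Divide by the smallest (0.0089633 mol): C 3.002, H 4.002, O 1.000

C3H4O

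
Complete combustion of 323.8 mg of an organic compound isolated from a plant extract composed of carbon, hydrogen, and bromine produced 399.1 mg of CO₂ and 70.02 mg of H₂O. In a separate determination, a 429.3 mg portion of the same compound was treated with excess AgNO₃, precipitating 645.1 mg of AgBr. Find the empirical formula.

mol C = 0.3991 g CO₂ ÷ 44.009 g/mol = 0.0090686 mol
mol H = 2 × 0.07002 g H₂O ÷ 18.015 g/mol = 0.0077735 mol
From the AgBr data: mol Br per gram of compound = (0.6451 ÷ 187.772) ÷ 0.4293 = 0.0080027 mol/g, so in the 0.3238 g combustion sample mol Br = 0.0025913 mol
Divide by the smallest (0.0025913 mol): C 3.500, H 3.000, Br 1.000
Multiplying each by 2 gives whole numbers: C 7.00, H 6.00, Br 2.00

C7H6Br2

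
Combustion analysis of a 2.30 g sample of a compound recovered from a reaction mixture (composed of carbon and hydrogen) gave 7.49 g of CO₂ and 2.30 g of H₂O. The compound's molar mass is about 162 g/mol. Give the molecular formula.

mol C = 7.49 g CO₂ ÷ 44.009 g/mol = 0.1702 mol
mol H = 2 × 2.30 g H₂O ÷ 18.015 g/mol = 0.2553 mol
Divide by the smallest (0.1702 mol): C 1.000, H 1.500
Multiplying each by 2 gives whole numbers: C 2.00, H 3.00
Empirical formula: C2H3
Empirical-formula mass = 27.05 g/mol; 162 ÷ 27.05 ≈ 6, so the molecular formula is C12H18.

C12H18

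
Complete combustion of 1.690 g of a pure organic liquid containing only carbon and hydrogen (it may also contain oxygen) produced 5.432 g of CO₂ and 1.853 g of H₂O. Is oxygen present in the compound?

mol C = 5.432 g CO₂ ÷ 44.009 g/mol = 0.12343 mol
mol H = 2 × 1.853 g H₂O ÷ 18.015 g/mol = 0.20572 mol
C and H together account for 1.6899 g — essentially the entire 1.690 g sample — so the compound contains no oxygen.

no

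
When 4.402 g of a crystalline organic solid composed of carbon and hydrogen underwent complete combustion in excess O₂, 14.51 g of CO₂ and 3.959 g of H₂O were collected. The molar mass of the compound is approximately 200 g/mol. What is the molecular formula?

mol C = 14.51 g CO₂ ÷ 44.009 g/mol = 0.32971 mol
mol H = 2 × 3.959 g H₂O ÷ 18.015 g/mol = 0.43952 mol
Divide by the smallest (0.32971 mol): C 1.000, H 1.333
Multiplying each by 3 gives whole numbers: C 3.00, H 4.00
Empirical formula: C3H4
Empirical-formula mass = 40.06 g/mol; 200 ÷ 40.06 ≈ 5, so the molecular formula is C15H20.

C15H20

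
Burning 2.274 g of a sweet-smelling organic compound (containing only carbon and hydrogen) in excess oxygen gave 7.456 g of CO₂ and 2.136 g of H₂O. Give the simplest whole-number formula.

mol C = 7.456 g CO₂ ÷ 44.009 g/mol = 0.16942 mol
mol H = 2 × 2.136 g H₂O ÷ 18.015 g/mol = 0.23714 mol
Divide by the smallest (0.16942 mol): C 1.000, H 1.400
Multiplying each by 5 gives whole numbers: C 5.00, H 7.00

C5H7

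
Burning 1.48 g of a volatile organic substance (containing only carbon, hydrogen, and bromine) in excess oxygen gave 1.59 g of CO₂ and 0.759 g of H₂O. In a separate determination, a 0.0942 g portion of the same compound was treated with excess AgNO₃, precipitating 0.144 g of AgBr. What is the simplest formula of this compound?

mol C = 1.59 g CO₂ ÷ 44.009 g/mol = 0.03613 mol
mol H = 2 × 0.759 g H₂O ÷ 18.015 g/mol = 0.08426 mol
From the AgBr data: mol Br per gram of compound = (0.144 ÷ 187.772) ÷ 0.0942 = 0.008141 mol/g, so in the 1.48 g combustion sample mol Br = 0.01205 mol
Divide by the smallest (0.01205 mol): C 2.999, H 6.994, Br 1.000

C3H7Br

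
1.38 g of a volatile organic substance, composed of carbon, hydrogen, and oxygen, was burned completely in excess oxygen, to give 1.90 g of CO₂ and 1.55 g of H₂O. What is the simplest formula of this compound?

mol C = 1.90 g CO₂ ÷ 44.009 g/mol = 0.04317 mol
mol H = 2 × 1.55 g H₂O ÷ 18.015 g/mol = 0.1721 mol
mass O = 1.38 − (0.5186 + 0.1735) = 0.6880 g → mol O = 0.6880 ÷ 15.999 = 0.04300 mol
Divide by the smallest (0.04300 mol): C 1.004, H 4.002, O 1.000

CH4O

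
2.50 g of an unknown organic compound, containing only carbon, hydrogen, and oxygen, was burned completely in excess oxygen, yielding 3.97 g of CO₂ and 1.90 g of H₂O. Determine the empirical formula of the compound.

C6H14O5

mol C = 3.97 g CO₂ ÷ 44.009 g/mol = 0.09021 mol
mol H = 2 × 1.90 g H₂O ÷ 18.015 g/mol = 0.2109 mol
mass O = 2.50 − (1.083 + 0.2126) = 1.204 g → mol O = 1.204 ÷ 15.999 = 0.07525 mol
Divide by the smallest (0.07525 mol): C 1.199, H 2.803, O 1.000
Multiplying each by 5 gives whole numbers: C 5.99, H 14.02, O 5.00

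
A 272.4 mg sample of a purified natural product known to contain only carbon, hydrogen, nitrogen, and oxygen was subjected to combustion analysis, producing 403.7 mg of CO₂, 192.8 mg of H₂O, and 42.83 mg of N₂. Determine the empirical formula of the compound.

mol C = 0.4037 g CO₂ ÷ 44.009 g/mol = 0.0091731 mol
mol H = 2 × 0.1928 g H₂O ÷ 18.015 g/mol = 0.021404 mol
mol N = 2 × 0.04283 g N₂ ÷ 28.014 g/mol = 0.0030578 mol
mass O = 0.2724 − (0.11018 + 0.021576 + 0.042830) = 0.097816 g → mol O = 0.097816 ÷ 15.999 = 0.0061139 mol
Divide by the smallest (0.0030578 mol): C 3.000, H 7.000, N 1.000, O 1.999

C3H7NO2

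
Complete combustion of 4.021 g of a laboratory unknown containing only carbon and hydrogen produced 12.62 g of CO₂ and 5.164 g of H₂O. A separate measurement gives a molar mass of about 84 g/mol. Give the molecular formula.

mol C = 12.62 g CO₂ ÷ 44.009 g/mol = 0.28676 mol
mol H = 2 × 5.164 g H₂O ÷ 18.015 g/mol = 0.57330 mol
Divide by the smallest (0.28676 mol): C 1.000, H 1.999
Empirical formula: CH2
Empirical-formula mass = 14.03 g/mol; 84 ÷ 14.03 ≈ 6, so the molecular formula is C6H12.

C6H12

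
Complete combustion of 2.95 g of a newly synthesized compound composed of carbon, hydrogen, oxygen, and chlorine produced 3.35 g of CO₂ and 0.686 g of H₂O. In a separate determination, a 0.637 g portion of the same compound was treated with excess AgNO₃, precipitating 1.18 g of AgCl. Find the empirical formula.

C2H2ClO

mol C = 3.35 g CO₂ ÷ 44.009 g/mol = 0.07612 mol
mol H = 2 × 0.686 g H₂O ÷ 18.015 g/mol = 0.07616 mol
From the AgCl data: mol Cl per gram of compound = (1.18 ÷ 143.318) ÷ 0.637 = 0.01293 mol/g, so in the 2.95 g combustion sample mol Cl = 0.03813 mol
mass O = 2.95 − (0.9143 + 0.07677 + 1.352) = 0.6072 g → mol O = 0.6072 ÷ 15.999 = 0.03796 mol
Divide by the smallest (0.03796 mol): C 2.006, H 2.007, Cl 1.005, O 1.000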